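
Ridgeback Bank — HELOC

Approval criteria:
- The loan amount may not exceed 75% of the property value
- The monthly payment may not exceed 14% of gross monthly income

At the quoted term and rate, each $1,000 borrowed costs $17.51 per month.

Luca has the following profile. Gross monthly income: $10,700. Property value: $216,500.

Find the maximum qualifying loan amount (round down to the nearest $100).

$85,500

Payment cap: 14% × $10,700 = $1,498/month.
At $17.51 per $1,000, that supports 1,498/17.51 × 1,000 ≈ $85,551 → $85,500.
LTV cap: 75% × $216,500 = $162,375 → $162,300.
Binding constraint: payment-to-income.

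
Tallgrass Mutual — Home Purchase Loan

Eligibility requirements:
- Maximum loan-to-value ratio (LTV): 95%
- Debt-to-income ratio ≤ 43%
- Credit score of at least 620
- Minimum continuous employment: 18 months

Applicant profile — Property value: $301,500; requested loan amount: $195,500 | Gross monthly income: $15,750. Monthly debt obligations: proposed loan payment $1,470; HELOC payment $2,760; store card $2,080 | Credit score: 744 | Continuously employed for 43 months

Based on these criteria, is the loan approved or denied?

Approved

Loan-to-value = 195,500/301,500 = 64.8% — pass (95% max)
Total monthly debts = (1,470 + 2,760 + 2,080) = 6,310. DTI = 6,310/15,750 = 40.1% ≤ 43%
Credit score 744 ≥ 620 (meets)
Employment 43 ≥ 18 months
All criteria satisfied.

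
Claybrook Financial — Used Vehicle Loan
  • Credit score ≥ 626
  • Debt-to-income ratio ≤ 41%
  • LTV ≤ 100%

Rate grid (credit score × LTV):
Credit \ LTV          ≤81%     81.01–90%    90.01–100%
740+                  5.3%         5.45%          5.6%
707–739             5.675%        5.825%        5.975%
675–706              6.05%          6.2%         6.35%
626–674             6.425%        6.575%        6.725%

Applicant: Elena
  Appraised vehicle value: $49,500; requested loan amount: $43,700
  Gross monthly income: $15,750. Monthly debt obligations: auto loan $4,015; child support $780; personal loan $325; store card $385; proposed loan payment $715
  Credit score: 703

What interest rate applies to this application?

Credit score 703 ≥ 626; Total monthly debts = (4,015 + 780 + 325 + 385 + 715) = 6,220. DTI = 6,220/15,750 = 39.5% ≤ 41%
LTV = 43,700/49,500 = 88.3% ≤ 100%
Row: 703 falls in 675–706. Column: 88.3% falls in 81.01–90%. Rate = 6.2%.

6.2%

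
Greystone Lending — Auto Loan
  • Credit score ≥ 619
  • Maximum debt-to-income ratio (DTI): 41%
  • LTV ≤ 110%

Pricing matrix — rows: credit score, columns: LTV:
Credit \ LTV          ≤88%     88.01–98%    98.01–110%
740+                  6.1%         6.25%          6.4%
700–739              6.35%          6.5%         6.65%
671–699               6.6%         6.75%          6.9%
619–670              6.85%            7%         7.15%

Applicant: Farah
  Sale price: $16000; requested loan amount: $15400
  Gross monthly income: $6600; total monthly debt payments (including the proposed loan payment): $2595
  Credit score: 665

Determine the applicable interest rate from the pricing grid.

Credit score 665 ≥ 619; Debt-to-income = 2,595/6,600 = 39.3% — meets 41% limit
LTV = 15,400/16,000 = 96.2% ≤ 110%
Score 665 is in the 619–670 band; LTV 96.2% is in the 88.01–98% band → 7%.

7%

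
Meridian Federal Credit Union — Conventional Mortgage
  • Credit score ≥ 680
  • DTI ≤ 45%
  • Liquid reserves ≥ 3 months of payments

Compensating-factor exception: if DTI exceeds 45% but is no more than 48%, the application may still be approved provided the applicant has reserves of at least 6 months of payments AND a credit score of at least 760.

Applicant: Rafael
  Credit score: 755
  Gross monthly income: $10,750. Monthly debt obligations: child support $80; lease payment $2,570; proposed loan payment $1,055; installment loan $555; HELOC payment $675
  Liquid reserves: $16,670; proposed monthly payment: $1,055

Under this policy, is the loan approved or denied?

Denied

Credit score 755 ≥ 680 (meets base)
Total debts = (80 + 2,570 + 1,055 + 555 + 675) = 4,935. DTI = 4,935/10,750 = 45.9% > 45% — standard DTI limit exceeded.
Reserves: 16,670 ÷ 1,055 = 15.8 months (meets 3-month minimum)
45.9% falls in the override range (45%–48%), so the compensating-factor test applies.
Override check — reserves: 15.8 mo (ok); score: 755 (below 760).
Override conditions not both satisfied; exception does not apply.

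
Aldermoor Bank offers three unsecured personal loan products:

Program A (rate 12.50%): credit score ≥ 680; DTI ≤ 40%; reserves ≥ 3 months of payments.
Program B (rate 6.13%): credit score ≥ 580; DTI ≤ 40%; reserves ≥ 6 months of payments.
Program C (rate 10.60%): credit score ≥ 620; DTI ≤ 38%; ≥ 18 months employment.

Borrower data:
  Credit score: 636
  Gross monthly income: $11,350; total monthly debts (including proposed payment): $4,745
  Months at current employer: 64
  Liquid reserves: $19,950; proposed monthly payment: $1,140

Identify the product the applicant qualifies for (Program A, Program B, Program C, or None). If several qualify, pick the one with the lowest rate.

DTI = 4,745/11,350 = 41.8%.
Reserves = 19,950/1,140 = 17.5 months.
Program A: score 636 < 680; DTI 41.8% > 40%; reserves 17.5 ≥ 3 mo → does not qualify.
Program B: score 636 ≥ 580; DTI 41.8% > 40%; reserves 17.5 ≥ 6 mo → does not qualify.
Program C: score 636 ≥ 620; DTI 41.8% > 38%; employment 64 ≥ 18 mo → does not qualify.

None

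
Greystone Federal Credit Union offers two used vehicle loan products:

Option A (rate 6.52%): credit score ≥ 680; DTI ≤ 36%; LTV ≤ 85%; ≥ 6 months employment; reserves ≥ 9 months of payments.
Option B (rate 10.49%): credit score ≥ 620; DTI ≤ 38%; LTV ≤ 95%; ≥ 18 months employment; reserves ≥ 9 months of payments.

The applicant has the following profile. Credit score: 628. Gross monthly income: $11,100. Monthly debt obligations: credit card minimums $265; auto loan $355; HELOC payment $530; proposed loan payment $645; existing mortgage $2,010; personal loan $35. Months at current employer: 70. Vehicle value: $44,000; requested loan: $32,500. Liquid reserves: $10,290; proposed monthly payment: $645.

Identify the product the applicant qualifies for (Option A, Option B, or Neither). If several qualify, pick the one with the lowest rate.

Total debts = (265 + 355 + 530 + 645 + 2,010 + 35) = 3,840; DTI = 3,840/11,100 = 34.6%.
LTV = 32,500/44,000 = 73.9%.
Reserves = 10,290/645 = 16.0 months.
Option A: score 628 < 680; DTI 34.6% ≤ 36%; LTV 73.9% ≤ 85%; employment 70 ≥ 6 mo; reserves 16.0 ≥ 9 mo → does not qualify.
Option B: score 628 ≥ 620; DTI 34.6% ≤ 38%; LTV 73.9% ≤ 95%; employment 70 ≥ 18 mo; reserves 16.0 ≥ 9 mo → qualifies.

Option B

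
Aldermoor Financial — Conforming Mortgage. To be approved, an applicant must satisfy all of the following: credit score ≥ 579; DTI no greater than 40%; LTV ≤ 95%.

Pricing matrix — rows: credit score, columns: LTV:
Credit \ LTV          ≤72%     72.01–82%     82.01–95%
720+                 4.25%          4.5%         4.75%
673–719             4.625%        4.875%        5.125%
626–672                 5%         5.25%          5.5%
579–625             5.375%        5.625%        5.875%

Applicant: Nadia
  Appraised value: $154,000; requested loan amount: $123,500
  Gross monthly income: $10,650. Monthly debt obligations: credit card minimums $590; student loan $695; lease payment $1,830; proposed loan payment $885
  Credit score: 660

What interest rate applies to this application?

5.25%

Credit score 660 ≥ 579; Total monthly debts = (590 + 695 + 1,830 + 885) = 4,000. DTI = 4,000/10,650 = 37.6% ≤ 40%
LTV = 123,500/154,000 = 80.2% ≤ 95%
Credit 660 → row 626–672; LTV 80.2% → column 72.01–82%. Grid cell → 5.25%.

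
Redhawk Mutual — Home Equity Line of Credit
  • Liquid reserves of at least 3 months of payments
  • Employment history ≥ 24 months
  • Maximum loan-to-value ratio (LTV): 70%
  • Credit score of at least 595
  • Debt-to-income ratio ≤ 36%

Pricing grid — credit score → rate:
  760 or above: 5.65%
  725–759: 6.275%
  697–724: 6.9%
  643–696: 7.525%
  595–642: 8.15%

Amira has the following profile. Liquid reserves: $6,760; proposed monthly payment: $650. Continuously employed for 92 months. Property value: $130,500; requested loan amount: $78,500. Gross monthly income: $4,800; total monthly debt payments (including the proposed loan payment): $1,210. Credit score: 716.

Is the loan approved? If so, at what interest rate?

Approved at 6.9%

Credit score 716 ≥ 595 (meets minimum)
Employment 92 ≥ 24 months
Debt-to-income = 1,210/4,800 = 25.2% — meets 36% limit
LTV = 78,500/130,500 = 60.2% ≤ 70%
Reserves: 6,760 ÷ 650 = 10.4 months (meets 3-month minimum)
All requirements met. Score 716 falls in the 697–724 tier → 6.9%.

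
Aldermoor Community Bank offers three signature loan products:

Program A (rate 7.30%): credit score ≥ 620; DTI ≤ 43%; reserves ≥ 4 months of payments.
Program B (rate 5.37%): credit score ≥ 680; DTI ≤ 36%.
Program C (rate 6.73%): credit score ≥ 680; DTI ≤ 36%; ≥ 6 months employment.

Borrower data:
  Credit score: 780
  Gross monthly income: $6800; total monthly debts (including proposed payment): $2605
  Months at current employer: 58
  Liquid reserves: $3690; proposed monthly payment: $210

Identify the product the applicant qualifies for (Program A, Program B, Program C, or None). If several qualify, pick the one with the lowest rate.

Program A

DTI = 2,605/6,800 = 38.3%.
Reserves = 3,690/210 = 17.6 months.
Program A: score 780 ≥ 620; DTI 38.3% ≤ 43%; reserves 17.6 ≥ 4 mo → qualifies.
Program B: score 780 ≥ 680; DTI 38.3% > 36% → does not qualify.
Program C: score 780 ≥ 680; DTI 38.3% > 36%; employment 58 ≥ 6 mo → does not qualify.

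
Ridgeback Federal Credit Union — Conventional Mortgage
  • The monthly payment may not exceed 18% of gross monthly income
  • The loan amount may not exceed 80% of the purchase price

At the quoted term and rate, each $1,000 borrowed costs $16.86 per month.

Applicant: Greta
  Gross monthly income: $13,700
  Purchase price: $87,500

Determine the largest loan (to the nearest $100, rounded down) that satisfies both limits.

$70,000

Payment cap: 18% × $13,700 = $2,466/month.
At $16.86 per $1,000, that supports 2,466/16.86 × 1,000 ≈ $146,263 → $146,200.
LTV cap: 80% × $87,500 = $70,000 → $70,000.
Binding constraint: loan-to-value.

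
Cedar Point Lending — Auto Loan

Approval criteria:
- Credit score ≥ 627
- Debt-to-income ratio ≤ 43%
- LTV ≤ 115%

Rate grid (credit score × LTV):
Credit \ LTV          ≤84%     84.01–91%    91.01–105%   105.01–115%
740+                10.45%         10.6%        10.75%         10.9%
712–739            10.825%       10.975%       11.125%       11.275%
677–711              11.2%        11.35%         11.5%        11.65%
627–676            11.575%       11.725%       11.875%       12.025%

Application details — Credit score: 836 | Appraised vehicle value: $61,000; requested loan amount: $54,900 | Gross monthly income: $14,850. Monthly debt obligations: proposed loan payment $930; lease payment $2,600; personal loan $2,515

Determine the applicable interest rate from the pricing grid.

10.6%

Credit score 836 ≥ 627; Total monthly debts = (930 + 2,600 + 2,515) = 6,045. Debt-to-income = 6,045/14,850 = 40.7% — meets 43% limit
Loan-to-value = 54,900/61,000 = 90% — pass (115% max)
Row: 836 falls in 740+. Column: 90% falls in 84.01–91%. Rate = 10.6%.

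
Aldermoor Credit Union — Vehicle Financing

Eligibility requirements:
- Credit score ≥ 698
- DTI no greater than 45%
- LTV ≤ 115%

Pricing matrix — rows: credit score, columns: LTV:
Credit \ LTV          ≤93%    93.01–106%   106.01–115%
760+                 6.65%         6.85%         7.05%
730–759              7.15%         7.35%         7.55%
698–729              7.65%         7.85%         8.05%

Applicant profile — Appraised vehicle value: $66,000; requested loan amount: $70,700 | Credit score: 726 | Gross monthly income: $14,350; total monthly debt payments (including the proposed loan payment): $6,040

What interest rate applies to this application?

Credit score 726 ≥ 698; DTI = 6,040/14,350 = 42.1% ≤ 45%
Loan-to-value = 70,700/66,000 = 107.1% — pass (115% max)
Score 726 is in the 698–729 band; LTV 107.1% is in the 106.01–115% band → 8.05%.

8.05%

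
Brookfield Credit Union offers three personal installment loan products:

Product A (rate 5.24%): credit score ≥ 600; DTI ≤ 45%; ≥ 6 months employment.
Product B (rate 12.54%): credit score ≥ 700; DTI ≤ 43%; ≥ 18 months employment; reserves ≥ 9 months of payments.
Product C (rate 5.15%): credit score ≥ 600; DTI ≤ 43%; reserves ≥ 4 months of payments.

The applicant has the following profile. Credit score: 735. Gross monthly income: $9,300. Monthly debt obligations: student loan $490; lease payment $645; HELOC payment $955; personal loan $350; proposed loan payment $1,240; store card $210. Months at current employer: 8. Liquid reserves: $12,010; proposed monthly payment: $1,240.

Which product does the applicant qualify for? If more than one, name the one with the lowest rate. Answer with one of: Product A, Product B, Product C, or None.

Product C

Total debts = (490 + 645 + 955 + 350 + 1,240 + 210) = 3,890; DTI = 3,890/9,300 = 41.8%.
Reserves = 12,010/1,240 = 9.7 months.
Product A: score 735 ≥ 600; DTI 41.8% ≤ 45%; employment 8 ≥ 6 mo → qualifies.
Product B: score 735 ≥ 700; DTI 41.8% ≤ 43%; employment 8 < 18 mo; reserves 9.7 ≥ 9 mo → does not qualify.
Product C: score 735 ≥ 600; DTI 41.8% ≤ 43%; reserves 9.7 ≥ 4 mo → qualifies.
Qualifying: Product A, Product C. Lowest rate is 5.15% → Product C.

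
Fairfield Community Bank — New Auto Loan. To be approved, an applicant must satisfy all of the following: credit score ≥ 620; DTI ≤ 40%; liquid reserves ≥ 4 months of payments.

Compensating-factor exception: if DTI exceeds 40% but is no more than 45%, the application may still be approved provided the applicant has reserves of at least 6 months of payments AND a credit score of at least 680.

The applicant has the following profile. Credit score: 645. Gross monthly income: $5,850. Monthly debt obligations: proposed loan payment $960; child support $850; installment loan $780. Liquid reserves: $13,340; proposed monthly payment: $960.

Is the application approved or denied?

Denied

Credit score 645 ≥ 620 (meets base)
Total debts = (960 + 850 + 780) = 2,590. DTI = 2,590/5,850 = 44.3% > 40% — standard DTI limit exceeded.
Liquid reserves cover 13,340/960 = 13.9 months — ≥ 4 required
DTI 44.3% is within the 40%–45% exception band; checking compensating factors.
Reserves 13.9 ≥ 6 months; credit score 645 < 680.
Compensating-factor requirement not fully met.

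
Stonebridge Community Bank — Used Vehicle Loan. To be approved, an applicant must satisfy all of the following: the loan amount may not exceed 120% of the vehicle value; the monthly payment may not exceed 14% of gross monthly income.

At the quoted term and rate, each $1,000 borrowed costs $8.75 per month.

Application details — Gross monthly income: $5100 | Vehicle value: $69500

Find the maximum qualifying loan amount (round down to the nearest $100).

$81,600

Payment cap: 14% × $5,100 = $714/month.
At $8.75 per $1,000, that supports 714/8.75 × 1,000 ≈ $81,600 → $81,600.
LTV cap: 120% × $69,500 = $83,400 → $83,400.
Binding constraint: payment-to-income.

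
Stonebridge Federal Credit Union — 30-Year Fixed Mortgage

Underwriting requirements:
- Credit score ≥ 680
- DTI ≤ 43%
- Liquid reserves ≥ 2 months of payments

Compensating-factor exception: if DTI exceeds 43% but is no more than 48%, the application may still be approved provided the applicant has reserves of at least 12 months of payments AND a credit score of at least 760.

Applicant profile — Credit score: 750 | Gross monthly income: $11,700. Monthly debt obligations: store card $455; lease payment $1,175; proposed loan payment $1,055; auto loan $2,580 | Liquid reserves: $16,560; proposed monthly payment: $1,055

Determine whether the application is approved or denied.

Denied

Credit score 750 ≥ 680 (meets base)
Total debts = (455 + 1,175 + 1,055 + 2,580) = 5,265. DTI = 5,265/11,700 = 45% > 43% — standard DTI limit exceeded.
Liquid reserves cover 16,560/1,055 = 15.7 months — ≥ 2 required
DTI 45% is within the 43%–48% exception band; checking compensating factors.
Override check — reserves: 15.7 mo (ok); score: 750 (below 760).
Compensating-factor requirement not fully met.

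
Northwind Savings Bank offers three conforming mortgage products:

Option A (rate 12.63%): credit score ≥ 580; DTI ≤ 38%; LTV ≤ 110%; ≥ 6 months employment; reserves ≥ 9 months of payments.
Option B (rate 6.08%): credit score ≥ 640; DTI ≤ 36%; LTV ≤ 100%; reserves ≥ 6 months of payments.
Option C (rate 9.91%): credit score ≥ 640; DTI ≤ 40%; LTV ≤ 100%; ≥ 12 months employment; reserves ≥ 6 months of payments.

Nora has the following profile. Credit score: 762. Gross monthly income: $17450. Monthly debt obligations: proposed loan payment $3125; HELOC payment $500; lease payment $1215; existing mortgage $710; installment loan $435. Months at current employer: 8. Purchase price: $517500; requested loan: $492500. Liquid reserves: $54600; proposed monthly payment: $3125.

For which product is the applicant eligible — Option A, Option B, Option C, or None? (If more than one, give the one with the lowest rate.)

Total debts = (3,125 + 500 + 1,215 + 710 + 435) = 5,985; DTI = 5,985/17,450 = 34.3%.
LTV = 492,500/517,500 = 95.2%.
Reserves = 54,600/3,125 = 17.5 months.
Option A: score 762 ≥ 580; DTI 34.3% ≤ 38%; LTV 95.2% ≤ 110%; employment 8 ≥ 6 mo; reserves 17.5 ≥ 9 mo → qualifies.
Option B: score 762 ≥ 640; DTI 34.3% ≤ 36%; LTV 95.2% ≤ 100%; reserves 17.5 ≥ 6 mo → qualifies.
Option C: score 762 ≥ 640; DTI 34.3% ≤ 40%; LTV 95.2% ≤ 100%; employment 8 < 12 mo; reserves 17.5 ≥ 6 mo → does not qualify.
Qualifying: Option A, Option B. Lowest rate is 6.08% → Option B.

Option B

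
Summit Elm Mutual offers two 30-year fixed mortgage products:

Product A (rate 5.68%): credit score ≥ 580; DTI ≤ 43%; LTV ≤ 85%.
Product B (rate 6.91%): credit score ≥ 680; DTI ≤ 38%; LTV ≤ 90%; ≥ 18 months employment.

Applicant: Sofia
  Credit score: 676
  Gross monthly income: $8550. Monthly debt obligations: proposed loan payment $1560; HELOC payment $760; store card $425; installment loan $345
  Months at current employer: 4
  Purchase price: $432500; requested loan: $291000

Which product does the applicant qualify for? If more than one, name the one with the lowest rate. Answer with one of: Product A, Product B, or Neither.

Product A

Total debts = (1,560 + 760 + 425 + 345) = 3,090; DTI = 3,090/8,550 = 36.1%.
LTV = 291,000/432,500 = 67.3%.
Product A: score 676 ≥ 580; DTI 36.1% ≤ 43%; LTV 67.3% ≤ 85% → qualifies.
Product B: score 676 < 680; DTI 36.1% ≤ 38%; LTV 67.3% ≤ 90%; employment 4 < 18 mo → does not qualify.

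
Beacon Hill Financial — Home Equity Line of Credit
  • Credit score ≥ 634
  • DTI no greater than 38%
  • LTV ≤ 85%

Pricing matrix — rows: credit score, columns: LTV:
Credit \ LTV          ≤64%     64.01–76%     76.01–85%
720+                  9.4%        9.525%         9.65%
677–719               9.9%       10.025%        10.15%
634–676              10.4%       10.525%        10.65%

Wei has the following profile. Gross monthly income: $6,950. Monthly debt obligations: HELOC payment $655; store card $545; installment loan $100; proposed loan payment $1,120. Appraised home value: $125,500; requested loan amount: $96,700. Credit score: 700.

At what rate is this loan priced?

Credit score 700 ≥ 634; Total monthly debts = (655 + 545 + 100 + 1,120) = 2,420. Debt-to-income = 2,420/6,950 = 34.8% — meets 38% limit
LTV: 96,700 ÷ 125,500 = 77.1%, within 85% cap
Score 700 is in the 677–719 band; LTV 77.1% is in the 76.01–85% band → 10.15%.

10.15%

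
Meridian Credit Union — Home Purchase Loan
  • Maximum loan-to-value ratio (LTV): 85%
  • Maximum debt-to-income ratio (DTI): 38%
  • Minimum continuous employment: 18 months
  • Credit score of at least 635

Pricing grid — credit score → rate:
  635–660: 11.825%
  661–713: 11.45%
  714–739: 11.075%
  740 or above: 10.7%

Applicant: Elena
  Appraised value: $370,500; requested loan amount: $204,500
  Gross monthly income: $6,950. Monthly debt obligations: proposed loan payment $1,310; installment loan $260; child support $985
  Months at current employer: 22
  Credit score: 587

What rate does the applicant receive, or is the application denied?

Credit score 587 < 635 (below minimum)
Employment 22 ≥ 18 months
Total monthly debts = (1,310 + 260 + 985) = 2,555. Debt-to-income = 2,555/6,950 = 36.8% — meets 38% limit
Loan-to-value = 204,500/370,500 = 55.2% — pass (85% max)
Not all requirements met → denied.

Denied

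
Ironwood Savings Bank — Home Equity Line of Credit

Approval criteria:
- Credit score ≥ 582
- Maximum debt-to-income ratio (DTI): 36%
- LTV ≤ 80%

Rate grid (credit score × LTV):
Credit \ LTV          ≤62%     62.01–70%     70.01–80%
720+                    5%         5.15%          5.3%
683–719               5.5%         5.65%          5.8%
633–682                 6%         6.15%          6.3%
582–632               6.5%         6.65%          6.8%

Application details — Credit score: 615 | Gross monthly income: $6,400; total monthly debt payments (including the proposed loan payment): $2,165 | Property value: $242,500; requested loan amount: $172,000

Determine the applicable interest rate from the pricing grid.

Credit score 615 ≥ 582; Debt-to-income = 2,165/6,400 = 33.8% — meets 36% limit
Loan-to-value = 172,000/242,500 = 70.9% — pass (80% max)
Credit 615 → row 582–632; LTV 70.9% → column 70.01–80%. Grid cell → 6.8%.

6.8%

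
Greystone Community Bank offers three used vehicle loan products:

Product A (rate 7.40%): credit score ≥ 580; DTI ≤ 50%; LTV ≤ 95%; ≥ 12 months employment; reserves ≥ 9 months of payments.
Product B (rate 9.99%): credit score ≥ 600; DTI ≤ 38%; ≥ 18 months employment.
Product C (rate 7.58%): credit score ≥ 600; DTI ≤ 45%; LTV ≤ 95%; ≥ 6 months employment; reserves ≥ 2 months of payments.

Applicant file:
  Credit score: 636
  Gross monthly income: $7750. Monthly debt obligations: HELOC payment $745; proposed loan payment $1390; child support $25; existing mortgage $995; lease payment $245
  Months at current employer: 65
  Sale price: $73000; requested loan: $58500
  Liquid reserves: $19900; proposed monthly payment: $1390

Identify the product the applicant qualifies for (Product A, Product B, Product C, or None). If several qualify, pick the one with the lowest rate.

Total debts = (745 + 1,390 + 25 + 995 + 245) = 3,400; DTI = 3,400/7,750 = 43.9%.
LTV = 58,500/73,000 = 80.1%.
Reserves = 19,900/1,390 = 14.3 months.
Product A: score 636 ≥ 580; DTI 43.9% ≤ 50%; LTV 80.1% ≤ 95%; employment 65 ≥ 12 mo; reserves 14.3 ≥ 9 mo → qualifies.
Product B: score 636 ≥ 600; DTI 43.9% > 38%; employment 65 ≥ 18 mo → does not qualify.
Product C: score 636 ≥ 600; DTI 43.9% ≤ 45%; LTV 80.1% ≤ 95%; employment 65 ≥ 6 mo; reserves 14.3 ≥ 2 mo → qualifies.
Qualifying: Product A, Product C. Lowest rate is 7.40% → Product A.

Product A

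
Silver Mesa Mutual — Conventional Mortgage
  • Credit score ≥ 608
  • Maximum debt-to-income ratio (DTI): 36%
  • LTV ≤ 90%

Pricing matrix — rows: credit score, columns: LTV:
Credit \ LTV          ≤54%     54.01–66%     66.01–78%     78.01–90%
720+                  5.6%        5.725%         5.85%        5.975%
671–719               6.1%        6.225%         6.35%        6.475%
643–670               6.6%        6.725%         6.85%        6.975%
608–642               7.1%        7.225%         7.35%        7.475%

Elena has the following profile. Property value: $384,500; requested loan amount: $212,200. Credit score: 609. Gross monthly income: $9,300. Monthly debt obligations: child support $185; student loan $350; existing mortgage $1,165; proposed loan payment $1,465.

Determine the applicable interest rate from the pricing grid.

7.225%

Credit score 609 ≥ 608; Total monthly debts = (185 + 350 + 1,165 + 1,465) = 3,165. DTI: 3,165 ÷ 9,300 = 34%, within the 36% cap
LTV: 212,200 ÷ 384,500 = 55.2%, within 90% cap
Score 609 is in the 608–642 band; LTV 55.2% is in the 54.01–66% band → 7.225%.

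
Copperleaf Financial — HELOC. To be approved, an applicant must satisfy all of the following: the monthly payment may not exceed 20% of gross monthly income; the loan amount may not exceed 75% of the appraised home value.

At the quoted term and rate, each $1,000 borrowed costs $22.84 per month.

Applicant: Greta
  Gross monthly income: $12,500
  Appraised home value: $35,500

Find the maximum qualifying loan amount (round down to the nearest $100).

$26,600

Payment cap: 20% × $12,500 = $2,500/month.
At $22.84 per $1,000, that supports 2,500/22.84 × 1,000 ≈ $109,457 → $109,400.
LTV cap: 75% × $35,500 = $26,625 → $26,600.
Binding constraint: loan-to-value.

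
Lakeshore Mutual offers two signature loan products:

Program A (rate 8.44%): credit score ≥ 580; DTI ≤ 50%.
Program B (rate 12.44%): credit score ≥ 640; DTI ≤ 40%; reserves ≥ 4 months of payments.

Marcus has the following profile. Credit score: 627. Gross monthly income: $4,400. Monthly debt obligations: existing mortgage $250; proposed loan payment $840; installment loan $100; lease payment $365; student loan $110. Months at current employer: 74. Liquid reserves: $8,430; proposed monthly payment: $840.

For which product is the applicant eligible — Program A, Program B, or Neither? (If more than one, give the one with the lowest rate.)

Program A

Total debts = (250 + 840 + 100 + 365 + 110) = 1,665; DTI = 1,665/4,400 = 37.8%.
Reserves = 8,430/840 = 10.0 months.
Program A: score 627 ≥ 580; DTI 37.8% ≤ 50% → qualifies.
Program B: score 627 < 640; DTI 37.8% ≤ 40%; reserves 10.0 ≥ 4 mo → does not qualify.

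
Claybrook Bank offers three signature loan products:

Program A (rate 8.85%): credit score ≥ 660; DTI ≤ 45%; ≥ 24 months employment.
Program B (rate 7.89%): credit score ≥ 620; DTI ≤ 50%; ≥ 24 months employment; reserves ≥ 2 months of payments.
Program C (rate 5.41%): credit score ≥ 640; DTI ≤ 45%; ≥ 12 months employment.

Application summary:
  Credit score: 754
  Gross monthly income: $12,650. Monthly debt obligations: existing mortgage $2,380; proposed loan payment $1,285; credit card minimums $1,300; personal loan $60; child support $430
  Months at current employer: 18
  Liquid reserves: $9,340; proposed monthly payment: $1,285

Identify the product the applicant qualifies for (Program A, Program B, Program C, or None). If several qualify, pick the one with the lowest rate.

Total debts = (2,380 + 1,285 + 1,300 + 60 + 430) = 5,455; DTI = 5,455/12,650 = 43.1%.
Reserves = 9,340/1,285 = 7.3 months.
Program A: score 754 ≥ 660; DTI 43.1% ≤ 45%; employment 18 < 24 mo → does not qualify.
Program B: score 754 ≥ 620; DTI 43.1% ≤ 50%; employment 18 < 24 mo; reserves 7.3 ≥ 2 mo → does not qualify.
Program C: score 754 ≥ 640; DTI 43.1% ≤ 45%; employment 18 ≥ 12 mo → qualifies.

Program C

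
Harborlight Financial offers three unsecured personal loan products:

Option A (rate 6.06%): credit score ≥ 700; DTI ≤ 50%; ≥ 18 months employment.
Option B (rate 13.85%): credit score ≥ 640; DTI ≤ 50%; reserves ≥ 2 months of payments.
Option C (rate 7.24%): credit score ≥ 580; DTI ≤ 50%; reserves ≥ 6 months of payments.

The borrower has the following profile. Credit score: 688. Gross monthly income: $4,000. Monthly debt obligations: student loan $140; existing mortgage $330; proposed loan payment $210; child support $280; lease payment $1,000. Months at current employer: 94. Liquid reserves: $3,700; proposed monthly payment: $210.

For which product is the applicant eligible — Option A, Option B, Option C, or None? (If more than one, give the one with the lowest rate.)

Option C

Total debts = (140 + 330 + 210 + 280 + 1,000) = 1,960; DTI = 1,960/4,000 = 49%.
Reserves = 3,700/210 = 17.6 months.
Option A: score 688 < 700; DTI 49% ≤ 50%; employment 94 ≥ 18 mo → does not qualify.
Option B: score 688 ≥ 640; DTI 49% ≤ 50%; reserves 17.6 ≥ 2 mo → qualifies.
Option C: score 688 ≥ 580; DTI 49% ≤ 50%; reserves 17.6 ≥ 6 mo → qualifies.
Qualifying: Option B, Option C. Lowest rate is 7.24% → Option C.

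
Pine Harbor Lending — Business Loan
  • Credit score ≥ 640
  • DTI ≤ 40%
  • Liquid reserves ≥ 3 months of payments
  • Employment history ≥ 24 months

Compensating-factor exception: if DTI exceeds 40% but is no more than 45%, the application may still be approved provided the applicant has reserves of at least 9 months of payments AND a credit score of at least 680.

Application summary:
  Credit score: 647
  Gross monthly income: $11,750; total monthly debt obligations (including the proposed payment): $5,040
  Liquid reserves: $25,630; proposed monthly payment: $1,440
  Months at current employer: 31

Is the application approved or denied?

Credit score 647 ≥ 640 (meets base)
DTI = 5,040/11,750 = 42.9% > 40% — standard DTI limit exceeded.
Liquid reserves cover 25,630/1,440 = 17.8 months — ≥ 3 required
Employment 31 ≥ 24 months
DTI 42.9% is within the 40%–45% exception band; checking compensating factors.
Override check — reserves: 17.8 mo (ok); score: 647 (below 680).
Override conditions not both satisfied; exception does not apply.

Denied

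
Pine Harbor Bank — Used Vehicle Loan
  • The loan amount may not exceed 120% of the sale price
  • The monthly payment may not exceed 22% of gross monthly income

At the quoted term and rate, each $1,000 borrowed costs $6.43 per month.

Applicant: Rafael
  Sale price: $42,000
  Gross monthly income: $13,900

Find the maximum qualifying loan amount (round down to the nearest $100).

Payment cap: 22% × $13,900 = $3,058/month.
At $6.43 per $1,000, that supports 3,058/6.43 × 1,000 ≈ $475,583 → $475,500.
LTV cap: 120% × $42,000 = $50,400 → $50,400.
Binding constraint: loan-to-value.

$50,400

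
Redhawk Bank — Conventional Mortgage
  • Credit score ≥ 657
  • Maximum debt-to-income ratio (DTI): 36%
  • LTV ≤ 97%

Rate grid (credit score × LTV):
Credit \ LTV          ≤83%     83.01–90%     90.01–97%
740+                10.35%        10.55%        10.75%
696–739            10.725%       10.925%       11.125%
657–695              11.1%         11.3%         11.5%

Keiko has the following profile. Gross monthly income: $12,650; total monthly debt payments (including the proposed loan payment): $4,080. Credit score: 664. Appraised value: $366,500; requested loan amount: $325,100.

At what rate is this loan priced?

Credit score 664 ≥ 657; Debt-to-income = 4,080/12,650 = 32.3% — meets 36% limit
Loan-to-value = 325,100/366,500 = 88.7% — pass (97% max)
Score 664 is in the 657–695 band; LTV 88.7% is in the 83.01–90% band → 11.3%.

11.3%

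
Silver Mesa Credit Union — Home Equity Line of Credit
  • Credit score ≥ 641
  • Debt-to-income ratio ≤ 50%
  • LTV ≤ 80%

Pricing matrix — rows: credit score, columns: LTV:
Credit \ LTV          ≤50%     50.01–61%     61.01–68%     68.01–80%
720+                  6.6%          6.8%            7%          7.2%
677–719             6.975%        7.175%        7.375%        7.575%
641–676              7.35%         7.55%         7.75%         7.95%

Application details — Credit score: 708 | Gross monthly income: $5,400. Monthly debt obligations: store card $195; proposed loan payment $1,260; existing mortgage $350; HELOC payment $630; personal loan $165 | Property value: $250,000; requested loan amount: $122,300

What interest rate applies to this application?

6.975%

Credit score 708 ≥ 641; Total monthly debts = (195 + 1,260 + 350 + 630 + 165) = 2,600. DTI = 2,600/5,400 = 48.1% ≤ 50%
LTV = 122,300/250,000 = 48.9% ≤ 80%
Row: 708 falls in 677–719. Column: 48.9% falls in ≤50%. Rate = 6.975%.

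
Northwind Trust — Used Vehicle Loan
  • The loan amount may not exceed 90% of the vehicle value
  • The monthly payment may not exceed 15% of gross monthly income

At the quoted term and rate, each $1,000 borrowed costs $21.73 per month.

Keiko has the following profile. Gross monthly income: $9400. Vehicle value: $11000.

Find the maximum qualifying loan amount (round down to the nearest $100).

Payment cap: 15% × $9,400 = $1,410/month.
At $21.73 per $1,000, that supports 1,410/21.73 × 1,000 ≈ $64,887 → $64,800.
LTV cap: 90% × $11,000 = $9,900 → $9,900.
Binding constraint: loan-to-value.

$9,900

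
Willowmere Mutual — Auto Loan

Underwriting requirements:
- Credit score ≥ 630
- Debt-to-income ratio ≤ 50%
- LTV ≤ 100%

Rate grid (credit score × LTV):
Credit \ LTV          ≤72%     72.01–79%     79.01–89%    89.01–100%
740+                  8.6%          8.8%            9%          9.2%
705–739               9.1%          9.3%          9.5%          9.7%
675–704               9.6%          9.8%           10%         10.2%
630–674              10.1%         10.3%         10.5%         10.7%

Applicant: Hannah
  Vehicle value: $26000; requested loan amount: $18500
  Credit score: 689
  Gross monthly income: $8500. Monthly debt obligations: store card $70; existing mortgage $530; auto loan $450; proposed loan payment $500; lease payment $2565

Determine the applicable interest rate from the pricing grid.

Credit score 689 ≥ 630; Total monthly debts = (70 + 530 + 450 + 500 + 2,565) = 4,115. Debt-to-income = 4,115/8,500 = 48.4% — meets 50% limit
LTV: 18,500 ÷ 26,000 = 71.2%, within 100% cap
Row: 689 falls in 675–704. Column: 71.2% falls in ≤72%. Rate = 9.6%.

9.6%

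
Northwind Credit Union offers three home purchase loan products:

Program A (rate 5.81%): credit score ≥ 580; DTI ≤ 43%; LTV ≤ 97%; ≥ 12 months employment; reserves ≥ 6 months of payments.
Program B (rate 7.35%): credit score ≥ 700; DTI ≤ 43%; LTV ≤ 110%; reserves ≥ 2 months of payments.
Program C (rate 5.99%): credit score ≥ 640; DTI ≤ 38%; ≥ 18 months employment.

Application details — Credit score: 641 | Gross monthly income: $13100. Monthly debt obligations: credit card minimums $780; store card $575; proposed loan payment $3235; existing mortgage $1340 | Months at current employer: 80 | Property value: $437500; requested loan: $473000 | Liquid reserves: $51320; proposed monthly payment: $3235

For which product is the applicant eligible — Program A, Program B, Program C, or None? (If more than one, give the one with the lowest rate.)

None

Total debts = (780 + 575 + 3,235 + 1,340) = 5,930; DTI = 5,930/13,100 = 45.3%.
LTV = 473,000/437,500 = 108.1%.
Reserves = 51,320/3,235 = 15.9 months.
Program A: score 641 ≥ 580; DTI 45.3% > 43%; LTV 108.1% > 97%; employment 80 ≥ 12 mo; reserves 15.9 ≥ 6 mo → does not qualify.
Program B: score 641 < 700; DTI 45.3% > 43%; LTV 108.1% ≤ 110%; reserves 15.9 ≥ 2 mo → does not qualify.
Program C: score 641 ≥ 640; DTI 45.3% > 38%; employment 80 ≥ 18 mo → does not qualify.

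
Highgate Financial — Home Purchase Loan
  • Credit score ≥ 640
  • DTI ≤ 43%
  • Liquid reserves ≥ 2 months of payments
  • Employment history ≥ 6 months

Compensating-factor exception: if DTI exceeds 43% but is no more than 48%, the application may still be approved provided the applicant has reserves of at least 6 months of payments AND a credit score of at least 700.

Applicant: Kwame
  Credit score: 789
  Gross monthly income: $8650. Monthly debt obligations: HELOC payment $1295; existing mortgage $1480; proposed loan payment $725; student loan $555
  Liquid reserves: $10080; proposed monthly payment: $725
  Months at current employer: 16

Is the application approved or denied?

Credit score 789 ≥ 640 (meets base)
Total debts = (1,295 + 1,480 + 725 + 555) = 4,055. DTI = 4,055/8,650 = 46.9% > 43% — standard DTI limit exceeded.
Reserves = 10,080/725 = 13.9 months ≥ 2
Employment 16 ≥ 6 months
DTI 46.9% is within the 43%–48% exception band; checking compensating factors.
Override check — reserves: 13.9 mo (ok); score: 789 (ok).
Both compensating conditions met → exception applies.

Approved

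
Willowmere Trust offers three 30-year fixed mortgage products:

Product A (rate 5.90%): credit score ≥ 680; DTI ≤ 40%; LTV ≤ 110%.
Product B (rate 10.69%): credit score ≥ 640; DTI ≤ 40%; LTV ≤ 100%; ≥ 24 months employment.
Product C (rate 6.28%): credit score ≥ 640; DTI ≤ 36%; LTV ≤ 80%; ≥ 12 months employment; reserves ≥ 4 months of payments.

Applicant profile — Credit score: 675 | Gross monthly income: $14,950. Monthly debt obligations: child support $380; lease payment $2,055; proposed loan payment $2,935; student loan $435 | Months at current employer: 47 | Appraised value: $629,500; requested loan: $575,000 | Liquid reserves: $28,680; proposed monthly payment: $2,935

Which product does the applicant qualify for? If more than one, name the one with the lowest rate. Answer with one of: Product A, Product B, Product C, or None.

Total debts = (380 + 2,055 + 2,935 + 435) = 5,805; DTI = 5,805/14,950 = 38.8%.
LTV = 575,000/629,500 = 91.3%.
Reserves = 28,680/2,935 = 9.8 months.
Product A: score 675 < 680; DTI 38.8% ≤ 40%; LTV 91.3% ≤ 110% → does not qualify.
Product B: score 675 ≥ 640; DTI 38.8% ≤ 40%; LTV 91.3% ≤ 100%; employment 47 ≥ 24 mo → qualifies.
Product C: score 675 ≥ 640; DTI 38.8% > 36%; LTV 91.3% > 80%; employment 47 ≥ 12 mo; reserves 9.8 ≥ 4 mo → does not qualify.

Product B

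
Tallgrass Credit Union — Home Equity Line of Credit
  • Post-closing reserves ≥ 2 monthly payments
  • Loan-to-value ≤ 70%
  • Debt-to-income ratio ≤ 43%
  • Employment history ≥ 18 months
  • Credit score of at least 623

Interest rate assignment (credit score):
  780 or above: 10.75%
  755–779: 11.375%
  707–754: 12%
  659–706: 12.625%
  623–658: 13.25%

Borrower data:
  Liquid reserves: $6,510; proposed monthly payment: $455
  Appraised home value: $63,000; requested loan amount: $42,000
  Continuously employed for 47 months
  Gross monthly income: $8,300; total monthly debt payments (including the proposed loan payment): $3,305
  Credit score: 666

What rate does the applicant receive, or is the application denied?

Credit score 666 ≥ 623 (meets minimum)
Reserves = 6,510/455 = 14.3 months ≥ 2
LTV: 42,000 ÷ 63,000 = 66.7%, within 70% cap
DTI: 3,305 ÷ 8,300 = 39.8%, within the 43% cap
Employment 47 ≥ 18 months
All requirements met. Score 666 falls in the 659–706 tier → 12.625%.

Approved at 12.625%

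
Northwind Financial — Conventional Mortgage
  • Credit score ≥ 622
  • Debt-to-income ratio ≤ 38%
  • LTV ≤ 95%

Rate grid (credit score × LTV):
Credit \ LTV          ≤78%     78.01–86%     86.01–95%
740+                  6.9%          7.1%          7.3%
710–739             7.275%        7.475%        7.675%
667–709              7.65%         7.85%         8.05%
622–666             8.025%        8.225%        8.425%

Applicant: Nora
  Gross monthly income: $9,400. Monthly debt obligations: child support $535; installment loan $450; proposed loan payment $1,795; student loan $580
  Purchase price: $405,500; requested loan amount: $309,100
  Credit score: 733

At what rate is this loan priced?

7.275%

Credit score 733 ≥ 622; Total monthly debts = (535 + 450 + 1,795 + 580) = 3,360. DTI: 3,360 ÷ 9,400 = 35.7%, within the 38% cap
LTV: 309,100 ÷ 405,500 = 76.2%, within 95% cap
Score 733 is in the 710–739 band; LTV 76.2% is in the ≤78% band → 7.275%.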